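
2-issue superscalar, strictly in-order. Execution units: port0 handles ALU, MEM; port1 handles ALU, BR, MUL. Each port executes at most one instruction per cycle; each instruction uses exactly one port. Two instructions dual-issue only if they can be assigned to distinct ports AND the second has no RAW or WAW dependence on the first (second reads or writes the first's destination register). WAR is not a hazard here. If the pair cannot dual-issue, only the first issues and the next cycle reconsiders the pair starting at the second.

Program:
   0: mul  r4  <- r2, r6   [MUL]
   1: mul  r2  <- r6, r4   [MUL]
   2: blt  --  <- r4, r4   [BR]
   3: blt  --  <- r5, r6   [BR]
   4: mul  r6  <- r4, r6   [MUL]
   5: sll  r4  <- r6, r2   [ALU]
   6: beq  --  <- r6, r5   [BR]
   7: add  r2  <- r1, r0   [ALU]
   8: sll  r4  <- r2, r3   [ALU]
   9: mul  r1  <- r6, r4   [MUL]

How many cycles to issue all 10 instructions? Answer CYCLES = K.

CYCLES = 9

t=0 i0:mul ; no-port MUL/MUL
t=1 i1:mul ; no-port MUL/BR
t=2 i2:blt ; no-port BR/BR
t=3 i3:blt ; no-port BR/MUL
t=4 i4:mul ; RAW r6
t=5 i5,i6:sll+beq ; 2-wide
t=6 i7:add ; RAW r2
t=7 i8:sll ; RAW r4
t=8 i9:mul ; tail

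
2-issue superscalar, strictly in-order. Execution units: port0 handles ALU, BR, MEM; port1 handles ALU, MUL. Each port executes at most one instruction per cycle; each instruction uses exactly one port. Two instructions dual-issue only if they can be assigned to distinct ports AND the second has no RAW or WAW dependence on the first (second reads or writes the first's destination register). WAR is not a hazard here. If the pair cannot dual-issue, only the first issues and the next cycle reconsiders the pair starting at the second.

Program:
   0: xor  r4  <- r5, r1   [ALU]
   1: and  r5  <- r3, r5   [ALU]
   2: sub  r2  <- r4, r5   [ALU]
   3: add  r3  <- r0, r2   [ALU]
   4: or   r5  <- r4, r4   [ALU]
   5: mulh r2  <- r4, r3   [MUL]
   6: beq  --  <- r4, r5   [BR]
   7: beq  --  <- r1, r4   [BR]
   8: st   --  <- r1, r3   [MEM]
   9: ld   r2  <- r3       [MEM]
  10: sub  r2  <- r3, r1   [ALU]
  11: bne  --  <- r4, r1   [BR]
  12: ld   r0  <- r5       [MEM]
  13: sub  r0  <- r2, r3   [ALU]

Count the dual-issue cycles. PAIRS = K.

PAIRS = 4

c0: i0,i1 xor.ALU+and.ALU  2-wide
c1: i2 sub.ALU  RAW r2
c2: i3,i4 add.ALU+or.ALU  2-wide
c3: i5,i6 mulh.MUL+beq.BR  2-wide
c4: i7 beq.BR  no-port BR/MEM
c5: i8 st.MEM  no-port MEM/MEM
c6: i9 ld.MEM  WAW r2
c7: i10,i11 sub.ALU+bne.BR  2-wide
c8: i12 ld.MEM  WAW r0
c9: i13 sub.ALU  tail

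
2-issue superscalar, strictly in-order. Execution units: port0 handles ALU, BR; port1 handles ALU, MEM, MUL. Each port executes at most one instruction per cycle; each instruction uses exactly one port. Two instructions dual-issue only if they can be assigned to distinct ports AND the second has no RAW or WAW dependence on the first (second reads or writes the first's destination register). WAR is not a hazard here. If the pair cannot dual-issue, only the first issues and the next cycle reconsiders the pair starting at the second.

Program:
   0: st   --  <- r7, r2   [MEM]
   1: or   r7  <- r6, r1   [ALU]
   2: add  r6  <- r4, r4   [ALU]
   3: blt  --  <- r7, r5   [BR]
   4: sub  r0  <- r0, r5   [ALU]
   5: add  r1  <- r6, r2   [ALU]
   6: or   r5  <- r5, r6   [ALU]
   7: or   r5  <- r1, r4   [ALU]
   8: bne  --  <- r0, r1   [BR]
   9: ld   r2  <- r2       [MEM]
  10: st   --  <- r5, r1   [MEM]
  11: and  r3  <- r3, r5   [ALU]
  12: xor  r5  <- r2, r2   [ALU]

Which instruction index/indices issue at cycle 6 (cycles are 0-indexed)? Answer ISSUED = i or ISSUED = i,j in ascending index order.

ISSUED = 10,11

c0: i0&i1 st or  dual
c1: i2&i3 add blt  dual
c2: i4&i5 sub add  dual
c3: i6 or  WAW r5
c4: i7&i8 or bne  dual
c5: i9 ld  no-port MEM/MEM
c6: i10&i11 st and  dual
c7: i12 xor  tail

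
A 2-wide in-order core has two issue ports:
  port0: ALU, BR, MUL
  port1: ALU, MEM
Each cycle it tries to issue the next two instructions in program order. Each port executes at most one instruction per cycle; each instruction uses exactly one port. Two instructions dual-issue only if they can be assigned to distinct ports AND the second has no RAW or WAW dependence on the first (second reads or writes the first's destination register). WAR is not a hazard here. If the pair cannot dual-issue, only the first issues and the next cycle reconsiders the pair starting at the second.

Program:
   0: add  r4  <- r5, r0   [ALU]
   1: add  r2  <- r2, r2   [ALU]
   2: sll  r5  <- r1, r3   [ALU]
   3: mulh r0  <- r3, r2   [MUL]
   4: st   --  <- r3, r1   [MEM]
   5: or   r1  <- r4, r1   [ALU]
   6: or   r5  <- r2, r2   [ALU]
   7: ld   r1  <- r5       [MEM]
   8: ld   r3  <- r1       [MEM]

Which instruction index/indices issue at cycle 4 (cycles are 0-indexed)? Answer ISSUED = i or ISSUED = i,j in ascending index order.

[0] i0&i1  add.ALU+add.ALU  -- 2-wide
[1] i2&i3  sll.ALU+mulh.MUL  -- 2-wide
[2] i4&i5  st.MEM+or.ALU  -- 2-wide
[3] i6  or.ALU  -- RAW r5
[4] i7  ld.MEM  -- no-port MEM/MEM
[5] i8  ld.MEM  -- tail

ISSUED = 7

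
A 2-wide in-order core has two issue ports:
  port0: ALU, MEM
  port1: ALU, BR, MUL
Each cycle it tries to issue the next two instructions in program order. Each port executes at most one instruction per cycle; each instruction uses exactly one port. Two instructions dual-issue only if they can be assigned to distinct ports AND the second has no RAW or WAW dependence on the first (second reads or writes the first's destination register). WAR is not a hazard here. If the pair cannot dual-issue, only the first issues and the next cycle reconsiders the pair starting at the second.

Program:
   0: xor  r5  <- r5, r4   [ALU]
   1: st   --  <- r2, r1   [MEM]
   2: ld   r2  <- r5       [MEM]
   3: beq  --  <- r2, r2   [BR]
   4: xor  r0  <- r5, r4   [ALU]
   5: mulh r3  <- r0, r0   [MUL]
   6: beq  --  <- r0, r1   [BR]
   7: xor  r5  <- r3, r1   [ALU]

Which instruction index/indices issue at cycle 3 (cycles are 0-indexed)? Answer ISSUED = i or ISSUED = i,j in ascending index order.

ISSUED = 5

c0: i0&i1 xor/st  2-wide
c1: i2 ld  RAW r2
c2: i3&i4 beq/xor  2-wide
c3: i5 mulh  no-port MUL/BR
c4: i6&i7 beq/xor  2-wide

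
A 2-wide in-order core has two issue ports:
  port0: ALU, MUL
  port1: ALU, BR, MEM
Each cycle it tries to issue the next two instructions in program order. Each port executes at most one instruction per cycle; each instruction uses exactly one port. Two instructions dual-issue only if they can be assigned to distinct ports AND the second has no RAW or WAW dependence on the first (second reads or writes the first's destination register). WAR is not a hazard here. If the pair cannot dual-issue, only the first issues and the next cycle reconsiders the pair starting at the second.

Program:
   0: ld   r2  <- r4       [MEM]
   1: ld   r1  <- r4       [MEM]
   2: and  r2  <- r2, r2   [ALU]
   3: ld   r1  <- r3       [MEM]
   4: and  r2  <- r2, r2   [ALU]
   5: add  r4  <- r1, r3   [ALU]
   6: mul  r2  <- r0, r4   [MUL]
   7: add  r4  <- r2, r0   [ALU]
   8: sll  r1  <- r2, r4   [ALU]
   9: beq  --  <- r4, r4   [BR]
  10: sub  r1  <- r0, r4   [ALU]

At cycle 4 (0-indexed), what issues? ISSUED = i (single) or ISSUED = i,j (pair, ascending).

  cy0 -> i0 (ld.MEM) no-port MEM/MEM
  cy1 -> i1&i2 (ld.MEM/and.ALU) 2-wide
  cy2 -> i3&i4 (ld.MEM/and.ALU) 2-wide
  cy3 -> i5 (add.ALU) RAW r4
  cy4 -> i6 (mul.MUL) RAW r2
  cy5 -> i7 (add.ALU) RAW r4
  cy6 -> i8&i9 (sll.ALU/beq.BR) 2-wide
  cy7 -> i10 (sub.ALU) tail

ISSUED = 6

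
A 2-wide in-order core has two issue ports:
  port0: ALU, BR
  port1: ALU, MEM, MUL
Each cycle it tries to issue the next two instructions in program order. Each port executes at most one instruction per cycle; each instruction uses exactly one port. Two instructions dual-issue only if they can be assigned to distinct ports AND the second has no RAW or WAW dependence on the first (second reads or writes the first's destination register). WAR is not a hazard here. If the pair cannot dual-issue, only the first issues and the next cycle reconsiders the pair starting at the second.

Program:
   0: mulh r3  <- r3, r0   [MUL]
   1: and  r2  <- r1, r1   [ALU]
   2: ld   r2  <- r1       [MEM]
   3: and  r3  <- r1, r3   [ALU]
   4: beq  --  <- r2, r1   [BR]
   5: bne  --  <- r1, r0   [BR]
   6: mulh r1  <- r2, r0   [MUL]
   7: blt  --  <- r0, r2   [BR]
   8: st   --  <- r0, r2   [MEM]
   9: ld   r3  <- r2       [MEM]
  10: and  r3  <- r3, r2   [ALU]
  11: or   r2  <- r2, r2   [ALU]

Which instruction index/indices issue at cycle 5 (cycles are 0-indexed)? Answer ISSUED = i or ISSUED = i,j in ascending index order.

t=0 i0+i1:mulh.MUL and.ALU ; pair
t=1 i2+i3:ld.MEM and.ALU ; pair
t=2 i4:beq.BR ; no-port BR/BR
t=3 i5+i6:bne.BR mulh.MUL ; pair
t=4 i7+i8:blt.BR st.MEM ; pair
t=5 i9:ld.MEM ; RAW+WAW r3
t=6 i10+i11:and.ALU or.ALU ; pair

ISSUED = 9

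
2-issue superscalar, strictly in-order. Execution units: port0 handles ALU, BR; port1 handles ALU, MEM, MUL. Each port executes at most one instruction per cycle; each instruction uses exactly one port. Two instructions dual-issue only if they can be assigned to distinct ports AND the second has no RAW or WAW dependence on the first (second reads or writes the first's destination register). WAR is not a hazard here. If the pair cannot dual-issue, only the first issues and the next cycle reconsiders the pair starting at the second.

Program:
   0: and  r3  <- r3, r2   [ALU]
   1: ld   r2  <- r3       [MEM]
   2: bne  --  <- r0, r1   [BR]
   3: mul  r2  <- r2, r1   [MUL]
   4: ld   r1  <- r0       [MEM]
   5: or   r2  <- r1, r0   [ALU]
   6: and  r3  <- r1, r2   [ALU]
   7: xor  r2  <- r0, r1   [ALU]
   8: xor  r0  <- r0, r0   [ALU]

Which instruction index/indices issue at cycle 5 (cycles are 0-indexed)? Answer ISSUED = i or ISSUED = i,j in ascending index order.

[0] i0  and.ALU  -- RAW r3
[1] i1/i2  ld.MEM/bne.BR  -- 2-wide
[2] i3  mul.MUL  -- no-port MUL/MEM
[3] i4  ld.MEM  -- RAW r1
[4] i5  or.ALU  -- RAW r2
[5] i6/i7  and.ALU/xor.ALU  -- 2-wide
[6] i8  xor.ALU  -- tail

ISSUED = 6,7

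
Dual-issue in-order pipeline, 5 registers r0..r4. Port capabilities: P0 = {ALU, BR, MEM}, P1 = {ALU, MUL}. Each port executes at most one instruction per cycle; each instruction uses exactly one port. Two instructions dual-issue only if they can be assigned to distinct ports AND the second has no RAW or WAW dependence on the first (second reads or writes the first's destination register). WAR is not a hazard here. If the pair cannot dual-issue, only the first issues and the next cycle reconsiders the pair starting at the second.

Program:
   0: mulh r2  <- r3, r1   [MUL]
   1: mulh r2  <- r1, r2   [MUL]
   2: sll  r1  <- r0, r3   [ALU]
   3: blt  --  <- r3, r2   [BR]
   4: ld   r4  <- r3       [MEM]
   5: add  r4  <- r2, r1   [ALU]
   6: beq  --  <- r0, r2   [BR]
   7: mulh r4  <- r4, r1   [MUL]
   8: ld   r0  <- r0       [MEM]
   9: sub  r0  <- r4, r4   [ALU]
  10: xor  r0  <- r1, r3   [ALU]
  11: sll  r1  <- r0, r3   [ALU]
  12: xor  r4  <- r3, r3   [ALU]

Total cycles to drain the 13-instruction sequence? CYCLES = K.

c0: i0 mulh.MUL  no-port MUL/MUL
c1: i1&i2 mulh.MUL/sll.ALU  2-wide
c2: i3 blt.BR  no-port BR/MEM
c3: i4 ld.MEM  WAW r4
c4: i5&i6 add.ALU/beq.BR  2-wide
c5: i7&i8 mulh.MUL/ld.MEM  2-wide
c6: i9 sub.ALU  WAW r0
c7: i10 xor.ALU  RAW r0
c8: i11&i12 sll.ALU/xor.ALU  2-wide

CYCLES = 9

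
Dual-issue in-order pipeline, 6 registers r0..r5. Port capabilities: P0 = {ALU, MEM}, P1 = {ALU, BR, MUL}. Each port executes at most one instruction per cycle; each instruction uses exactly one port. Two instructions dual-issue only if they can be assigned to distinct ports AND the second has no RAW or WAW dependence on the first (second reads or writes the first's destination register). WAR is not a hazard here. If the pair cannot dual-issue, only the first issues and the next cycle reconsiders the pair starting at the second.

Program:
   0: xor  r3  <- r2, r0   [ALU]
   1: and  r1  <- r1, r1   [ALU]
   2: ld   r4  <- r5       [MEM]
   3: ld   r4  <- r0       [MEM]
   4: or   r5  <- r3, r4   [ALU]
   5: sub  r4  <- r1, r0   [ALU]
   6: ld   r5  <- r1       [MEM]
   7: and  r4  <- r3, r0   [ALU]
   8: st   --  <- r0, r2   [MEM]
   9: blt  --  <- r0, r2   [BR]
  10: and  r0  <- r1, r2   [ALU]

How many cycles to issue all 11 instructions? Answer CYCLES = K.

CYCLES = 7

c0: i0&i1 xor and  pair
c1: i2 ld  no-port MEM/MEM
c2: i3 ld  RAW r4
c3: i4&i5 or sub  pair
c4: i6&i7 ld and  pair
c5: i8&i9 st blt  pair
c6: i10 and  tail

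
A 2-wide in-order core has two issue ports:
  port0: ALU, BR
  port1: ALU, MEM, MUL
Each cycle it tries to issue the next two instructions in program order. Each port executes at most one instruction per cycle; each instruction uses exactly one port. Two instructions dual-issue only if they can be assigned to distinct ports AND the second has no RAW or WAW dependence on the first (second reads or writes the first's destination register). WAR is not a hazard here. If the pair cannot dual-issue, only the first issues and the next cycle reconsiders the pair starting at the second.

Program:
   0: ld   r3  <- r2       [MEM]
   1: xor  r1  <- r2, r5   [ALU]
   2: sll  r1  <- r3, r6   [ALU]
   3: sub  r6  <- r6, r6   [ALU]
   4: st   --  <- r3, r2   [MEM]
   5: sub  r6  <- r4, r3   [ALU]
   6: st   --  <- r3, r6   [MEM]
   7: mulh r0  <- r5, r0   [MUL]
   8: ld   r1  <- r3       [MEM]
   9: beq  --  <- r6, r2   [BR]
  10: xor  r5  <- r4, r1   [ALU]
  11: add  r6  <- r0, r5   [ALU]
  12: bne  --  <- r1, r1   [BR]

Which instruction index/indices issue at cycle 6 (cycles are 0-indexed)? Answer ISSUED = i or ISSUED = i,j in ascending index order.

0. ld;xor @i0/i1  | dual
1. sll;sub @i2/i3  | dual
2. st;sub @i4/i5  | dual
3. st @i6  | no-port MEM/MUL
4. mulh @i7  | no-port MUL/MEM
5. ld;beq @i8/i9  | dual
6. xor @i10  | RAW r5
7. add;bne @i11/i12  | dual

ISSUED = 10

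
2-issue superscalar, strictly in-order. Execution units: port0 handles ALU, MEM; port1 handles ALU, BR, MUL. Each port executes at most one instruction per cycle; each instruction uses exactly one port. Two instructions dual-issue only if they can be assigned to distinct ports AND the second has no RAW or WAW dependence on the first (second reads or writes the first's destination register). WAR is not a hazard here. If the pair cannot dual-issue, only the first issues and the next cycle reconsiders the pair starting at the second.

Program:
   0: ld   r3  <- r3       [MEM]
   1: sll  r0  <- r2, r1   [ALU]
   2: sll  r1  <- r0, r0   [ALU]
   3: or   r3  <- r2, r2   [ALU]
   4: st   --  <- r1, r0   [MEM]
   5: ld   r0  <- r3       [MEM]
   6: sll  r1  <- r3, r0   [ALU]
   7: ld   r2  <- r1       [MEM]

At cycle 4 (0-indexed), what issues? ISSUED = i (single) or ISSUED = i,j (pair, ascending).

ISSUED = 6

[0] i0&i1  ld.MEM;sll.ALU  -- dual
[1] i2&i3  sll.ALU;or.ALU  -- dual
[2] i4  st.MEM  -- no-port MEM/MEM
[3] i5  ld.MEM  -- RAW r0
[4] i6  sll.ALU  -- RAW r1
[5] i7  ld.MEM  -- tail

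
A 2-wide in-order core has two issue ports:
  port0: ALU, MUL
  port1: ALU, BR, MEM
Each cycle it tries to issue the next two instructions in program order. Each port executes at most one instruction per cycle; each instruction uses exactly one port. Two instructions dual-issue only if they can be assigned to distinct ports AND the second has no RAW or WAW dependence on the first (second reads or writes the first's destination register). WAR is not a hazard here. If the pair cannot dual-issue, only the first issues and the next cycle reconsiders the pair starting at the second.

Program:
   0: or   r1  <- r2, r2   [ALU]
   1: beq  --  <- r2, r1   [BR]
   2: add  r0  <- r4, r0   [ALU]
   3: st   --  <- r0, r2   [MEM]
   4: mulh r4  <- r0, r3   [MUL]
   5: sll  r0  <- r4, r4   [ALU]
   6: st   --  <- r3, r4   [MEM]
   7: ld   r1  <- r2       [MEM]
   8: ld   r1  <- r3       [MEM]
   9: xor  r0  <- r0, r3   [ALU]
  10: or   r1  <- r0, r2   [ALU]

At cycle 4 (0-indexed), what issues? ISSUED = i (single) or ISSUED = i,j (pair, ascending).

ISSUED = 7

[0] i0  or.ALU  -- RAW r1
[1] i1&i2  beq.BR/add.ALU  -- 2-wide
[2] i3&i4  st.MEM/mulh.MUL  -- 2-wide
[3] i5&i6  sll.ALU/st.MEM  -- 2-wide
[4] i7  ld.MEM  -- no-port MEM/MEM
[5] i8&i9  ld.MEM/xor.ALU  -- 2-wide
[6] i10  or.ALU  -- tail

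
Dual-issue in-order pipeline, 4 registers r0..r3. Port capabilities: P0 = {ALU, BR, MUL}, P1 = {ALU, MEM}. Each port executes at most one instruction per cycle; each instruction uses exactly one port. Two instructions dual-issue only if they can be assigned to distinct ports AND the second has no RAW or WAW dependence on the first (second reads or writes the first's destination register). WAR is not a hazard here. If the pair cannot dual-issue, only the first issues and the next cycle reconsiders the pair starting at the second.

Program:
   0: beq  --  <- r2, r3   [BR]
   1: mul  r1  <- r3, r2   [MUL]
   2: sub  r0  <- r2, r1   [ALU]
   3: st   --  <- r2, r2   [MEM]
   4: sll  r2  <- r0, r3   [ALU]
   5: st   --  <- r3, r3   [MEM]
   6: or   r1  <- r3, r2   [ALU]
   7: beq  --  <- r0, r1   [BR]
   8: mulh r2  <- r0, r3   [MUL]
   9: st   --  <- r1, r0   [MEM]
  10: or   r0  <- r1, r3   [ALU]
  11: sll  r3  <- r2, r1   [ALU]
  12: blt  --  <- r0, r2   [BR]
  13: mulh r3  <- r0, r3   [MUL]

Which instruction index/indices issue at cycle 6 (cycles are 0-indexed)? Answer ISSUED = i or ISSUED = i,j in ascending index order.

ISSUED = 8,9

#0 head=0: beq i0 no-port BR/MUL
#1 head=1: mul i1 RAW r1
#2 head=2: sub;st i2/i3 dual
#3 head=4: sll;st i4/i5 dual
#4 head=6: or i6 RAW r1
#5 head=7: beq i7 no-port BR/MUL
#6 head=8: mulh;st i8/i9 dual
#7 head=10: or;sll i10/i11 dual
#8 head=12: blt i12 no-port BR/MUL
#9 head=13: mulh i13 tail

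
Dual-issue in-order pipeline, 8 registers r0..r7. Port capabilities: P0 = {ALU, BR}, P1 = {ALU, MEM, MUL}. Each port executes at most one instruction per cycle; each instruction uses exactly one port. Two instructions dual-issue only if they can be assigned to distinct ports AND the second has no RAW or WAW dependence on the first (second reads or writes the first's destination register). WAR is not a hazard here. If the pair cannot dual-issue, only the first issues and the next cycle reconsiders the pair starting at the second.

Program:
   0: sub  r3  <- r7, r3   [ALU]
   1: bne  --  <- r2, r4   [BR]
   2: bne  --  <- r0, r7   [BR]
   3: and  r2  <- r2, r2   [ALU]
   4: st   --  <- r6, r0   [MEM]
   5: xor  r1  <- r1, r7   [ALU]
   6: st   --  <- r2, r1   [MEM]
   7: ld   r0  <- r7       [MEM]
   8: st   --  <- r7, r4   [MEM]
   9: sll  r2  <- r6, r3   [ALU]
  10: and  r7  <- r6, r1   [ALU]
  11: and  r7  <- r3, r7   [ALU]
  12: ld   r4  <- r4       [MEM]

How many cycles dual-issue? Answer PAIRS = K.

#0 head=0: sub.ALU;bne.BR i0,i1 dual
#1 head=2: bne.BR;and.ALU i2,i3 dual
#2 head=4: st.MEM;xor.ALU i4,i5 dual
#3 head=6: st.MEM i6 no-port MEM/MEM
#4 head=7: ld.MEM i7 no-port MEM/MEM
#5 head=8: st.MEM;sll.ALU i8,i9 dual
#6 head=10: and.ALU i10 RAW+WAW r7
#7 head=11: and.ALU;ld.MEM i11,i12 dual

PAIRS = 5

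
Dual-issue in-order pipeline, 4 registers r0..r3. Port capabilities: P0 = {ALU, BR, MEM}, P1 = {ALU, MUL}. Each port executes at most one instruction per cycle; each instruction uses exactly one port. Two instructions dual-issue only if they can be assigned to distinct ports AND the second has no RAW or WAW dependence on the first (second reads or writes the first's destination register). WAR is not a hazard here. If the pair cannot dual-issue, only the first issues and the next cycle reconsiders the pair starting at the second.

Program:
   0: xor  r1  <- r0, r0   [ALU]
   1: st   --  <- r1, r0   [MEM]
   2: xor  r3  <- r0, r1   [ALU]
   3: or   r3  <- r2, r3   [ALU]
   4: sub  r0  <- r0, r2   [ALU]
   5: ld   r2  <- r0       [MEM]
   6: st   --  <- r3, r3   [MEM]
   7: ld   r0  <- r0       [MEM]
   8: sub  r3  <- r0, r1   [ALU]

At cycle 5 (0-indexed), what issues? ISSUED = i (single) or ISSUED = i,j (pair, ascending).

c0: i0 xor  RAW r1
c1: i1/i2 st/xor  dual
c2: i3/i4 or/sub  dual
c3: i5 ld  no-port MEM/MEM
c4: i6 st  no-port MEM/MEM
c5: i7 ld  RAW r0
c6: i8 sub  tail

ISSUED = 7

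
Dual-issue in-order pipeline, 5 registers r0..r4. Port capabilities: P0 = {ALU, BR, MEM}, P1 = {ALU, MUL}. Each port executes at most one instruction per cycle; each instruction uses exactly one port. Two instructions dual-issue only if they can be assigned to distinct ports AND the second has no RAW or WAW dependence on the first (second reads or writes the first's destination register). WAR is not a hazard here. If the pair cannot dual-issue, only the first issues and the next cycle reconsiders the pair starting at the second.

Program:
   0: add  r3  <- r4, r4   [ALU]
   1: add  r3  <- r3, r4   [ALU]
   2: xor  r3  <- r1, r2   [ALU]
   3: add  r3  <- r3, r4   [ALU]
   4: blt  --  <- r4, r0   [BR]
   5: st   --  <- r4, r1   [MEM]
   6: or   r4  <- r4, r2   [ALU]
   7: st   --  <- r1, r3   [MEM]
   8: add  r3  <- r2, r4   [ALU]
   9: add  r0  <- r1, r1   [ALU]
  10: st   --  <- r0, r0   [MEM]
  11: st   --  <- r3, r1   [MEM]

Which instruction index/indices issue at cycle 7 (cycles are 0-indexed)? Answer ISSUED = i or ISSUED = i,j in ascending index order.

ISSUED = 10

c0: i0 add.ALU  RAW+WAW r3
c1: i1 add.ALU  WAW r3
c2: i2 xor.ALU  RAW+WAW r3
c3: i3&i4 add.ALU blt.BR  pair
c4: i5&i6 st.MEM or.ALU  pair
c5: i7&i8 st.MEM add.ALU  pair
c6: i9 add.ALU  RAW r0
c7: i10 st.MEM  no-port MEM/MEM
c8: i11 st.MEM  tail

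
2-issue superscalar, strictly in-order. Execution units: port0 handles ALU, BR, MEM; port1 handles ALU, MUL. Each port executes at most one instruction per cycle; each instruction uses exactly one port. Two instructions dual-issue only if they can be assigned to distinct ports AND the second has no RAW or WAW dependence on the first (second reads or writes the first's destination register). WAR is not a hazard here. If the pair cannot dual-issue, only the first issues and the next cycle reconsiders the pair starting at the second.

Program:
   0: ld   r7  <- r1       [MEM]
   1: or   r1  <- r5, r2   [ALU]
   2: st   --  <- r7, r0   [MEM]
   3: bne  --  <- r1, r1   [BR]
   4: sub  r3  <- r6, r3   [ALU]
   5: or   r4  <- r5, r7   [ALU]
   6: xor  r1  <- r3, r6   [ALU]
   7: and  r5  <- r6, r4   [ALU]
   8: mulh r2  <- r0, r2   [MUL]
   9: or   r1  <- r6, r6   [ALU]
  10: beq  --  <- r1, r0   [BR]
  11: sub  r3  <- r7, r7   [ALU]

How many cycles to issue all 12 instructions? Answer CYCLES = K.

CYCLES = 7

t=0 i0/i1:ld.MEM/or.ALU ; dual
t=1 i2:st.MEM ; no-port MEM/BR
t=2 i3/i4:bne.BR/sub.ALU ; dual
t=3 i5/i6:or.ALU/xor.ALU ; dual
t=4 i7/i8:and.ALU/mulh.MUL ; dual
t=5 i9:or.ALU ; RAW r1
t=6 i10/i11:beq.BR/sub.ALU ; dual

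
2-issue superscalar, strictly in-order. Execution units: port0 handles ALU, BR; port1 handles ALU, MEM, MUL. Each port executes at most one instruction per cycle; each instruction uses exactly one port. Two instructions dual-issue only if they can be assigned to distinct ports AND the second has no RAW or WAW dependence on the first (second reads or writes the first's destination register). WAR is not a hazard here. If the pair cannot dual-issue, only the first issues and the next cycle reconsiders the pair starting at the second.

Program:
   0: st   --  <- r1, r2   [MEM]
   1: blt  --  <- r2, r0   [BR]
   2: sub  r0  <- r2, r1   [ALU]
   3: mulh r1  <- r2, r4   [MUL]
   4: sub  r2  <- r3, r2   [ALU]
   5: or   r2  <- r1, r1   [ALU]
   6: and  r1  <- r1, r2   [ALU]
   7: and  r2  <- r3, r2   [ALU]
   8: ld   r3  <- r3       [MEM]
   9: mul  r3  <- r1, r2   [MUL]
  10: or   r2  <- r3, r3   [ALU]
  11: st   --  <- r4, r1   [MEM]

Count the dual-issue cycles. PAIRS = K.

PAIRS = 4

0. st blt @i0+i1  | 2-wide
1. sub mulh @i2+i3  | 2-wide
2. sub @i4  | WAW r2
3. or @i5  | RAW r2
4. and and @i6+i7  | 2-wide
5. ld @i8  | no-port MEM/MUL
6. mul @i9  | RAW r3
7. or st @i10+i11  | 2-wide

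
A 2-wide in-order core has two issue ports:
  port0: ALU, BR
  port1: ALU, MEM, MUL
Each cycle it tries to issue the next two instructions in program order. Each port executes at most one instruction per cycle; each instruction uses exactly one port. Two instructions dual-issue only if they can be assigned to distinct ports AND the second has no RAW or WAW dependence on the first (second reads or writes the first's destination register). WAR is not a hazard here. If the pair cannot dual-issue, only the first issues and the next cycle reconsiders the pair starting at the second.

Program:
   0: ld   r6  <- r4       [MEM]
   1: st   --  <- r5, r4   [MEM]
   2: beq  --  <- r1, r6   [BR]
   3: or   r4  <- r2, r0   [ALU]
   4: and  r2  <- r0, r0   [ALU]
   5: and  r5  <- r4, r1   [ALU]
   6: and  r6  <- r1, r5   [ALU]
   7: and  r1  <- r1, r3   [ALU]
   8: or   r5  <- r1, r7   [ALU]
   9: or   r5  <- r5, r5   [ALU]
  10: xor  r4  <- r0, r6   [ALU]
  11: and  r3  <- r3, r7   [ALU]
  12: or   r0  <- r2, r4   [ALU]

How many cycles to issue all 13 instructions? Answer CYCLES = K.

CYCLES = 8

t=0 i0:ld ; no-port MEM/MEM
t=1 i1,i2:st;beq ; 2-wide
t=2 i3,i4:or;and ; 2-wide
t=3 i5:and ; RAW r5
t=4 i6,i7:and;and ; 2-wide
t=5 i8:or ; RAW+WAW r5
t=6 i9,i10:or;xor ; 2-wide
t=7 i11,i12:and;or ; 2-wide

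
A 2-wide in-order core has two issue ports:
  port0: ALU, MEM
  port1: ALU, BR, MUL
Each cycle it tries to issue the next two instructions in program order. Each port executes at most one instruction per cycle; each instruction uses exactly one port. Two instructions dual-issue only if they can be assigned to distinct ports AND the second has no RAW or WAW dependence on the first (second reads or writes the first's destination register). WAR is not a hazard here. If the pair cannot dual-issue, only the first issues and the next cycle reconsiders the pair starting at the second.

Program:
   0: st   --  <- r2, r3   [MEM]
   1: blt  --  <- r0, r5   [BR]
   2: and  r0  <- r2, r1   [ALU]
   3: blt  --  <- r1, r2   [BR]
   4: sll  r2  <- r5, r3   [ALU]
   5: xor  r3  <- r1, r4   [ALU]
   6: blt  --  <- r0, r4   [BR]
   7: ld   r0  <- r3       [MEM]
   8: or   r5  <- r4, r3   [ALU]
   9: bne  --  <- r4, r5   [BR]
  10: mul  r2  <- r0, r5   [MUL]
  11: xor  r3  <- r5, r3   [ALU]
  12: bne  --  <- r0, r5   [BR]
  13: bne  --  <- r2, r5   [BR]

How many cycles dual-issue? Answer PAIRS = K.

PAIRS = 5

c0: i0&i1 st blt  dual
c1: i2&i3 and blt  dual
c2: i4&i5 sll xor  dual
c3: i6&i7 blt ld  dual
c4: i8 or  RAW r5
c5: i9 bne  no-port BR/MUL
c6: i10&i11 mul xor  dual
c7: i12 bne  no-port BR/BR
c8: i13 bne  tail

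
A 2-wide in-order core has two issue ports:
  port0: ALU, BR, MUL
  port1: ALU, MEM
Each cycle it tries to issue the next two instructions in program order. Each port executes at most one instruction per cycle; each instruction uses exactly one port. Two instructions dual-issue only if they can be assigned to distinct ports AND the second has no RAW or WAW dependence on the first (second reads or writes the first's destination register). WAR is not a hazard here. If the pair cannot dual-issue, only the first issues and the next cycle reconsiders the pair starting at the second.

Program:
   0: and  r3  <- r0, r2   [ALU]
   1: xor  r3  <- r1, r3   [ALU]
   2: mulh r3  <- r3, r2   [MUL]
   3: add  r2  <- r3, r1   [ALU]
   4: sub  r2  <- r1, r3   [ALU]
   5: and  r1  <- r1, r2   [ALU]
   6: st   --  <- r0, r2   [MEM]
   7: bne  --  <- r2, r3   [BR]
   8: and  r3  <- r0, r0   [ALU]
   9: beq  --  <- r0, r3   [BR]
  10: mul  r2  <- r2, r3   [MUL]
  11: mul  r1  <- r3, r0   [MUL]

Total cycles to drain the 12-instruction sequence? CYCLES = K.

t=0 i0:and ; RAW+WAW r3
t=1 i1:xor ; RAW+WAW r3
t=2 i2:mulh ; RAW r3
t=3 i3:add ; WAW r2
t=4 i4:sub ; RAW r2
t=5 i5/i6:and;st ; pair
t=6 i7/i8:bne;and ; pair
t=7 i9:beq ; no-port BR/MUL
t=8 i10:mul ; no-port MUL/MUL
t=9 i11:mul ; tail

CYCLES = 10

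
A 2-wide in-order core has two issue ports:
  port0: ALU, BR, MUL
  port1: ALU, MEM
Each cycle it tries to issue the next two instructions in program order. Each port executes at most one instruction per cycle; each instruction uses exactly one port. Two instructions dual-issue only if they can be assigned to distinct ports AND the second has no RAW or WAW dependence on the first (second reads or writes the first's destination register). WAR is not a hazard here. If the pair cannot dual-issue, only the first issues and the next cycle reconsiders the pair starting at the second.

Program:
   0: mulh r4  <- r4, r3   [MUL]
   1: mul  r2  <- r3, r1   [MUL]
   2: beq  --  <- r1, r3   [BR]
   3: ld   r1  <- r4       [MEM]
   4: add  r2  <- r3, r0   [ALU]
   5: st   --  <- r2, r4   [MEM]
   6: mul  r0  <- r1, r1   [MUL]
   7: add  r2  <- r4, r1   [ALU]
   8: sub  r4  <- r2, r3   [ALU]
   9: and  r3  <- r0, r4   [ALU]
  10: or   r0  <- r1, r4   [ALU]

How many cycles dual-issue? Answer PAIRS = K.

  cy0 -> i0 (mulh.MUL) no-port MUL/MUL
  cy1 -> i1 (mul.MUL) no-port MUL/BR
  cy2 -> i2&i3 (beq.BR ld.MEM) 2-wide
  cy3 -> i4 (add.ALU) RAW r2
  cy4 -> i5&i6 (st.MEM mul.MUL) 2-wide
  cy5 -> i7 (add.ALU) RAW r2
  cy6 -> i8 (sub.ALU) RAW r4
  cy7 -> i9&i10 (and.ALU or.ALU) 2-wide

PAIRS = 3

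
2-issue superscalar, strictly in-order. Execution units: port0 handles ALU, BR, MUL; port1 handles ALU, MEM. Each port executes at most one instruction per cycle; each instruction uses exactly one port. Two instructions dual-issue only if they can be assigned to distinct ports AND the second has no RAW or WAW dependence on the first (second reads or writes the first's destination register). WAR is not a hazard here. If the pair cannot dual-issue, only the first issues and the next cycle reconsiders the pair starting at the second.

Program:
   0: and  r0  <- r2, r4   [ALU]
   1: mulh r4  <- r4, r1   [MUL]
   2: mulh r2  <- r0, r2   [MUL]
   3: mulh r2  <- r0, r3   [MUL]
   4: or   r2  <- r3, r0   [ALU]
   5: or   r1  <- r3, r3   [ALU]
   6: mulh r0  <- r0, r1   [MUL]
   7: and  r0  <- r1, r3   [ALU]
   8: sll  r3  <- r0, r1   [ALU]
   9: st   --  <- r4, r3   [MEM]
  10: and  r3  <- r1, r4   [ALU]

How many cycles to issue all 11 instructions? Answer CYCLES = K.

[0] i0,i1  and+mulh  -- 2-wide
[1] i2  mulh  -- no-port MUL/MUL
[2] i3  mulh  -- WAW r2
[3] i4,i5  or+or  -- 2-wide
[4] i6  mulh  -- WAW r0
[5] i7  and  -- RAW r0
[6] i8  sll  -- RAW r3
[7] i9,i10  st+and  -- 2-wide

CYCLES = 8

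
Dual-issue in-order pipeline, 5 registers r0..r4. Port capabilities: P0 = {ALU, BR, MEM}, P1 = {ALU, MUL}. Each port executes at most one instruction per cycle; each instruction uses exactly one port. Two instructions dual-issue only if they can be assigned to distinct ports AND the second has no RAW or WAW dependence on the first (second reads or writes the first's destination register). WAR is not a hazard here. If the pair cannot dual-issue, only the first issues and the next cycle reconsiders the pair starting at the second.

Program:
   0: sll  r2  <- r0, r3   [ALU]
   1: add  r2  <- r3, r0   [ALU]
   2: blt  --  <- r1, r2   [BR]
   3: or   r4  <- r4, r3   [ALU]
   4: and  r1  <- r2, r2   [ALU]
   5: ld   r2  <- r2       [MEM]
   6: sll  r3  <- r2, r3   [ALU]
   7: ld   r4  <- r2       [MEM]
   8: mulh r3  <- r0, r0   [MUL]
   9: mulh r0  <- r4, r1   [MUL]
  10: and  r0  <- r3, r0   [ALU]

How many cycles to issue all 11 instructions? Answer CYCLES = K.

  cy0 -> i0 (sll.ALU) WAW r2
  cy1 -> i1 (add.ALU) RAW r2
  cy2 -> i2,i3 (blt.BR/or.ALU) 2-wide
  cy3 -> i4,i5 (and.ALU/ld.MEM) 2-wide
  cy4 -> i6,i7 (sll.ALU/ld.MEM) 2-wide
  cy5 -> i8 (mulh.MUL) no-port MUL/MUL
  cy6 -> i9 (mulh.MUL) RAW+WAW r0
  cy7 -> i10 (and.ALU) tail

CYCLES = 8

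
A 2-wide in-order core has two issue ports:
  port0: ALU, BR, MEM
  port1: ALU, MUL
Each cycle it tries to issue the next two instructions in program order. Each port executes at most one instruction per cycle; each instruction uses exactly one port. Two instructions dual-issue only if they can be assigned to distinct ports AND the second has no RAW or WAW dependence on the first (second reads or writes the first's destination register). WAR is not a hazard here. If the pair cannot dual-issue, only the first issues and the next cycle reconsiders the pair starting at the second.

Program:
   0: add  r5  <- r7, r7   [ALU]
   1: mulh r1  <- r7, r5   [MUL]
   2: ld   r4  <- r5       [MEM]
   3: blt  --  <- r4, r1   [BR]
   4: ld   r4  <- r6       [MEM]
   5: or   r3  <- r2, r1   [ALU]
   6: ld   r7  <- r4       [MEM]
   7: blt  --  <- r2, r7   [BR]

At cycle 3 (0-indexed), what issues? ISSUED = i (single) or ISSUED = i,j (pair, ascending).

#0 head=0: add.ALU i0 RAW r5
#1 head=1: mulh.MUL/ld.MEM i1&i2 2-wide
#2 head=3: blt.BR i3 no-port BR/MEM
#3 head=4: ld.MEM/or.ALU i4&i5 2-wide
#4 head=6: ld.MEM i6 no-port MEM/BR
#5 head=7: blt.BR i7 tail

ISSUED = 4,5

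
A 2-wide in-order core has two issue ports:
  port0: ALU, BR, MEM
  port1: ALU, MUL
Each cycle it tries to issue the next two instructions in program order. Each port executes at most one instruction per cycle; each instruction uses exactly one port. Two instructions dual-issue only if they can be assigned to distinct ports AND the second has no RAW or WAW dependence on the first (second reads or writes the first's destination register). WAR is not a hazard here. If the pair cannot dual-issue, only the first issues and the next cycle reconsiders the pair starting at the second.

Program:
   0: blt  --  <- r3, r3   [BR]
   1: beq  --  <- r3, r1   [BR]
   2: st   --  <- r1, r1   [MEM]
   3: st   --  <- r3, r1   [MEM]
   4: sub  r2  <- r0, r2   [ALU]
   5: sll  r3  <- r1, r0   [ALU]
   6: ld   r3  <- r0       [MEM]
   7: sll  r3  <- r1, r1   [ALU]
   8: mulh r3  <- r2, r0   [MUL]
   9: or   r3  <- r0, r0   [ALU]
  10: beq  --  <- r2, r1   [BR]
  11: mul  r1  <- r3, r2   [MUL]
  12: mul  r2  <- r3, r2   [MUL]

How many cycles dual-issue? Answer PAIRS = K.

PAIRS = 2

#0 head=0: blt.BR i0 no-port BR/BR
#1 head=1: beq.BR i1 no-port BR/MEM
#2 head=2: st.MEM i2 no-port MEM/MEM
#3 head=3: st.MEM+sub.ALU i3/i4 pair
#4 head=5: sll.ALU i5 WAW r3
#5 head=6: ld.MEM i6 WAW r3
#6 head=7: sll.ALU i7 WAW r3
#7 head=8: mulh.MUL i8 WAW r3
#8 head=9: or.ALU+beq.BR i9/i10 pair
#9 head=11: mul.MUL i11 no-port MUL/MUL
#10 head=12: mul.MUL i12 tail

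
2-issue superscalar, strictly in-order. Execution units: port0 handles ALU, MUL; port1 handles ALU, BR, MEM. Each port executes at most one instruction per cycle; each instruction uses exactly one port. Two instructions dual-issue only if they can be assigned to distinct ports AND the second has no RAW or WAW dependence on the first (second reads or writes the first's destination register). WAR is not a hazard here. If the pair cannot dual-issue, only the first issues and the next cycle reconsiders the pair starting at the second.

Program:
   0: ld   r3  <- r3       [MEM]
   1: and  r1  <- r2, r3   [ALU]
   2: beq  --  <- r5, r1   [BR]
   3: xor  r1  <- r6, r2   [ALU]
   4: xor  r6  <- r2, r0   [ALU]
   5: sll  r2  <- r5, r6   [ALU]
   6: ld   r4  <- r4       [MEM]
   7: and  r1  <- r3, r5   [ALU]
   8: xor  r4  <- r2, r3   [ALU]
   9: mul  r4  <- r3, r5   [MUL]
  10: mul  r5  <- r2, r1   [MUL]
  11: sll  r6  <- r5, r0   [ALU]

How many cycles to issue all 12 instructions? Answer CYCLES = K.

CYCLES = 9

#0 head=0: ld i0 RAW r3
#1 head=1: and i1 RAW r1
#2 head=2: beq/xor i2/i3 pair
#3 head=4: xor i4 RAW r6
#4 head=5: sll/ld i5/i6 pair
#5 head=7: and/xor i7/i8 pair
#6 head=9: mul i9 no-port MUL/MUL
#7 head=10: mul i10 RAW r5
#8 head=11: sll i11 tail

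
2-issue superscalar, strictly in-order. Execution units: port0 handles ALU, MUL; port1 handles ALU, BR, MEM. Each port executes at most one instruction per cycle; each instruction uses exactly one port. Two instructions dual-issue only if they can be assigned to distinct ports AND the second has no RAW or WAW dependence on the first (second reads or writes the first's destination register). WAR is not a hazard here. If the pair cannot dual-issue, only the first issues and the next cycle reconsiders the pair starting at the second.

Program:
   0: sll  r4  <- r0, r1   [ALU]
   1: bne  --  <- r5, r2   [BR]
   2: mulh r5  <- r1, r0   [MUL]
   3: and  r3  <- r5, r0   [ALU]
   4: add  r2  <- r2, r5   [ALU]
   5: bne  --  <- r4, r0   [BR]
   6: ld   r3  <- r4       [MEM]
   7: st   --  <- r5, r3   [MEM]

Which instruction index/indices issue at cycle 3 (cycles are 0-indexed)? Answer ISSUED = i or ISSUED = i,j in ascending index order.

#0 head=0: sll/bne i0/i1 dual
#1 head=2: mulh i2 RAW r5
#2 head=3: and/add i3/i4 dual
#3 head=5: bne i5 no-port BR/MEM
#4 head=6: ld i6 no-port MEM/MEM
#5 head=7: st i7 tail

ISSUED = 5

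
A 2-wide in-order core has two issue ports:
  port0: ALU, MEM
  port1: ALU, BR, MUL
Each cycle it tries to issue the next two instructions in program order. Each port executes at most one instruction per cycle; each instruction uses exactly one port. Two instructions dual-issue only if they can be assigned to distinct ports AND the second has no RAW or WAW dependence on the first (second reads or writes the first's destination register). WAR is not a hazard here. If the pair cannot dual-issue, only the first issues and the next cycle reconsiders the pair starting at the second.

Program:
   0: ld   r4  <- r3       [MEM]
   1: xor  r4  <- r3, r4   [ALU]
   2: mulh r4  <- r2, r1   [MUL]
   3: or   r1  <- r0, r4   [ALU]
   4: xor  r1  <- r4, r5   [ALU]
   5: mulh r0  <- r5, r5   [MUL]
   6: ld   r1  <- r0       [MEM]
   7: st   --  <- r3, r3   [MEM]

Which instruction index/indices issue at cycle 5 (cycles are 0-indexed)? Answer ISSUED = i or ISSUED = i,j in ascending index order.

c0: i0 ld.MEM  RAW+WAW r4
c1: i1 xor.ALU  WAW r4
c2: i2 mulh.MUL  RAW r4
c3: i3 or.ALU  WAW r1
c4: i4&i5 xor.ALU/mulh.MUL  dual
c5: i6 ld.MEM  no-port MEM/MEM
c6: i7 st.MEM  tail

ISSUED = 6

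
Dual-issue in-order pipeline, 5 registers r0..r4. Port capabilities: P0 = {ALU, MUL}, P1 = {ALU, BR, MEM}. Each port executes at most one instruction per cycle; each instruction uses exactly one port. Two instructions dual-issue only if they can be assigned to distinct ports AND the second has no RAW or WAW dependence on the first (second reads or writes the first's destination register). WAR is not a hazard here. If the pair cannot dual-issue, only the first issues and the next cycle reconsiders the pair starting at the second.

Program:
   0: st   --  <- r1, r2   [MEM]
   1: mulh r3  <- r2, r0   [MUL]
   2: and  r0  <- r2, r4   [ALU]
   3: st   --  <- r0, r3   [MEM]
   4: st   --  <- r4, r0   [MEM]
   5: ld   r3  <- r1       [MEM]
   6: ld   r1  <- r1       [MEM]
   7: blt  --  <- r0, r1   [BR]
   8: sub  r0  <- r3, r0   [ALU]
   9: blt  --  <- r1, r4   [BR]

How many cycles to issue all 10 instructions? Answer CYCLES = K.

CYCLES = 8

0. st;mulh @i0+i1  | pair
1. and @i2  | RAW r0
2. st @i3  | no-port MEM/MEM
3. st @i4  | no-port MEM/MEM
4. ld @i5  | no-port MEM/MEM
5. ld @i6  | no-port MEM/BR
6. blt;sub @i7+i8  | pair
7. blt @i9  | tail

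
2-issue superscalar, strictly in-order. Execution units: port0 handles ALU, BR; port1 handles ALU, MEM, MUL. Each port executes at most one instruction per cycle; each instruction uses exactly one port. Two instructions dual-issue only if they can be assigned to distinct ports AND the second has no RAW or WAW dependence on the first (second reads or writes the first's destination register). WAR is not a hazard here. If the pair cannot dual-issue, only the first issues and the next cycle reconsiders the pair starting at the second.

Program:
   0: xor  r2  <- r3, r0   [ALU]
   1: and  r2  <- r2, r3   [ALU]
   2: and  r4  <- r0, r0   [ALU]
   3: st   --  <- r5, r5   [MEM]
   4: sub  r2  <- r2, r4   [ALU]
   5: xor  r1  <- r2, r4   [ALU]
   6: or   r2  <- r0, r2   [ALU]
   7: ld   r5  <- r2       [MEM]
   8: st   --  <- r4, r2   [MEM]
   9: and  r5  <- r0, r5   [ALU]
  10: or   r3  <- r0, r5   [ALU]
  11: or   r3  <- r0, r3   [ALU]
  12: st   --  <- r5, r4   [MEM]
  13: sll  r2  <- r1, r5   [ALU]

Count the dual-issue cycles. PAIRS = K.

c0: i0 xor.ALU  RAW+WAW r2
c1: i1&i2 and.ALU+and.ALU  2-wide
c2: i3&i4 st.MEM+sub.ALU  2-wide
c3: i5&i6 xor.ALU+or.ALU  2-wide
c4: i7 ld.MEM  no-port MEM/MEM
c5: i8&i9 st.MEM+and.ALU  2-wide
c6: i10 or.ALU  RAW+WAW r3
c7: i11&i12 or.ALU+st.MEM  2-wide
c8: i13 sll.ALU  tail

PAIRS = 5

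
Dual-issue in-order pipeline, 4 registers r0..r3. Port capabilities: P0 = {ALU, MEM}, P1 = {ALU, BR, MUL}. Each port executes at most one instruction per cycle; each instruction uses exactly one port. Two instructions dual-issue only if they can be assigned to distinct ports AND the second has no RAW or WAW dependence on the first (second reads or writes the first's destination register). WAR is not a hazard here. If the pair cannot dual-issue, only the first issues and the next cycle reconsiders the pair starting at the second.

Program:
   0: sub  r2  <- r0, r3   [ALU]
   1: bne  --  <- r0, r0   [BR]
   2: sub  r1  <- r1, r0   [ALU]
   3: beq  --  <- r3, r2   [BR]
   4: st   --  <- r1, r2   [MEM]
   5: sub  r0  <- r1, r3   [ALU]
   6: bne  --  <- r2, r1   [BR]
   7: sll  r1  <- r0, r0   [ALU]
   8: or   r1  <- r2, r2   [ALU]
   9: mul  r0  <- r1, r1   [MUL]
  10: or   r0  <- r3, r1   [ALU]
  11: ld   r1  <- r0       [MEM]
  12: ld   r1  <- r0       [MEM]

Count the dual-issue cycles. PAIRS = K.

PAIRS = 4

0. sub.ALU+bne.BR @i0/i1  | dual
1. sub.ALU+beq.BR @i2/i3  | dual
2. st.MEM+sub.ALU @i4/i5  | dual
3. bne.BR+sll.ALU @i6/i7  | dual
4. or.ALU @i8  | RAW r1
5. mul.MUL @i9  | WAW r0
6. or.ALU @i10  | RAW r0
7. ld.MEM @i11  | no-port MEM/MEM
8. ld.MEM @i12  | tail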